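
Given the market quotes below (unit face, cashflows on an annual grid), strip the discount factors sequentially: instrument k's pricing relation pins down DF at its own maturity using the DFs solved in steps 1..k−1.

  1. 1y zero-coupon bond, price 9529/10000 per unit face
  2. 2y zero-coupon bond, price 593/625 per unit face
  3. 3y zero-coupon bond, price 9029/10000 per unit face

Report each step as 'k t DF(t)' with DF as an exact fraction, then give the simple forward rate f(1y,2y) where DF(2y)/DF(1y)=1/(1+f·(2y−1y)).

step 1 [1y] zero: DF = P = 9529/10000 ≈ 0.952900
step 2 [2y] zero: DF = P = 593/625 ≈ 0.948800
step 3 [3y] zero: DF = P = 9029/10000 ≈ 0.902900

1 1 9529/10000
2 2 593/625
3 3 9029/10000
f(1y,2y) = ((9529/10000)/(593/625) − 1)/(1) = 41/9488 ≈ 0.4321%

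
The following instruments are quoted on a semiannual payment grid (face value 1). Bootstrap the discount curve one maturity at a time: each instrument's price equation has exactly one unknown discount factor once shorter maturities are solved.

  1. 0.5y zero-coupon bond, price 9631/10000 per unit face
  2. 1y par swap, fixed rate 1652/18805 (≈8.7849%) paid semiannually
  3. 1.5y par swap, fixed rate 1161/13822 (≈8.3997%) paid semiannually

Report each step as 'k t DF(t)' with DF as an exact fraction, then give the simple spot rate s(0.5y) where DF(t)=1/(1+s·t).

step 1 [0.5y] zero: DF = P = 9631/10000 ≈ 0.963100
step 2 [1y] swap r/2=826/18805: DF=(1 − 826/18805·(0.963100))/(1+826/18805) = 4587/5000 ≈ 0.917400
step 3 [1.5y] swap r/2=1161/27644: DF=(1 − 1161/27644·(0.963100+0.917400))/(1+1161/27644) = 8839/10000 ≈ 0.883900

1 1/2 9631/10000
2 1 4587/5000
3 3/2 8839/10000
s(0.5y) = (1/(9631/10000) − 1)/(1/2) = 738/9631 ≈ 7.6628%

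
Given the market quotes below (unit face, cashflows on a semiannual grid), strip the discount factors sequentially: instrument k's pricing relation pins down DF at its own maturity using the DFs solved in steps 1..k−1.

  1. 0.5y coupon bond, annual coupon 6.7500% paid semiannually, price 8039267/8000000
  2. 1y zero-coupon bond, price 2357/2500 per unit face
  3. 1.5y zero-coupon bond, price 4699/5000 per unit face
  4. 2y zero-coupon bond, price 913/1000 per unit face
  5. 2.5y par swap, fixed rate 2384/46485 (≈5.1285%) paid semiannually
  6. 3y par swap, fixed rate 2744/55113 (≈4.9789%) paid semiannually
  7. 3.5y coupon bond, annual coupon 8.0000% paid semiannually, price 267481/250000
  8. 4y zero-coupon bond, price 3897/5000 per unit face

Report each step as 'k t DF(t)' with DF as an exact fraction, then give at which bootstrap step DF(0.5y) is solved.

step 1 [0.5y] bond c/2=27/800: DF=(8039267/8000000 − 27/800·(0))/(1+27/800) = 9721/10000 ≈ 0.972100
step 2 [1y] zero: DF = P = 2357/2500 ≈ 0.942800
step 3 [1.5y] zero: DF = P = 4699/5000 ≈ 0.939800
step 4 [2y] zero: DF = P = 913/1000 ≈ 0.913000
step 5 [2.5y] swap r/2=1192/46485: DF=(1 − 1192/46485·(0.972100+0.942800+0.939800+0.913000))/(1+1192/46485) = 1101/1250 ≈ 0.880800
step 6 [3y] swap r/2=1372/55113: DF=(1 − 1372/55113·(0.972100+0.942800+0.939800+0.913000+0.880800))/(1+1372/55113) = 2157/2500 ≈ 0.862800
step 7 [3.5y] bond c/2=1/25: DF=(267481/250000 − 1/25·(0.972100+0.942800+0.939800+0.913000+0.880800+0.862800))/(1+1/25) = 1021/1250 ≈ 0.816800
step 8 [4y] zero: DF = P = 3897/5000 ≈ 0.779400

1 1/2 9721/10000
2 1 2357/2500
3 3/2 4699/5000
4 2 913/1000
5 5/2 1101/1250
6 3 2157/2500
7 7/2 1021/1250
8 4 3897/5000
DF(0.5y) is solved at step 1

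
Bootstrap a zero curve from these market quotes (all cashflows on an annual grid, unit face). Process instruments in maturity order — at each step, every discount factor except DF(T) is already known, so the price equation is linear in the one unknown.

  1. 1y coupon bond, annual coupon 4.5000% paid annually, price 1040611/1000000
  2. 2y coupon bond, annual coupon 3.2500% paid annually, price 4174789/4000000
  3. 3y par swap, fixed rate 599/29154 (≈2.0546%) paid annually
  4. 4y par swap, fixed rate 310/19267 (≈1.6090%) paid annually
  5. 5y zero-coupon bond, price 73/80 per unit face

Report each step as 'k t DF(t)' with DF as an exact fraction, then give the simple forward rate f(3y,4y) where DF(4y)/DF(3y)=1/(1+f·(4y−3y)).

1 1 4979/5000
2 2 1959/2000
3 3 9401/10000
4 4 469/500
5 5 73/80
f(3y,4y) = ((9401/10000)/(469/500) − 1)/(1) = 3/1340 ≈ 0.2239%

step 1 [1y] bond c/1=9/200: DF=(1040611/1000000 − 9/200·(0))/(1+9/200) = 4979/5000 ≈ 0.995800
step 2 [2y] bond c/1=13/400: DF=(4174789/4000000 − 13/400·(0.995800))/(1+13/400) = 1959/2000 ≈ 0.979500
step 3 [3y] swap r/1=599/29154: DF=(1 − 599/29154·(0.995800+0.979500))/(1+599/29154) = 9401/10000 ≈ 0.940100
step 4 [4y] swap r/1=310/19267: DF=(1 − 310/19267·(0.995800+0.979500+0.940100))/(1+310/19267) = 469/500 ≈ 0.938000
step 5 [5y] zero: DF = P = 73/80 ≈ 0.912500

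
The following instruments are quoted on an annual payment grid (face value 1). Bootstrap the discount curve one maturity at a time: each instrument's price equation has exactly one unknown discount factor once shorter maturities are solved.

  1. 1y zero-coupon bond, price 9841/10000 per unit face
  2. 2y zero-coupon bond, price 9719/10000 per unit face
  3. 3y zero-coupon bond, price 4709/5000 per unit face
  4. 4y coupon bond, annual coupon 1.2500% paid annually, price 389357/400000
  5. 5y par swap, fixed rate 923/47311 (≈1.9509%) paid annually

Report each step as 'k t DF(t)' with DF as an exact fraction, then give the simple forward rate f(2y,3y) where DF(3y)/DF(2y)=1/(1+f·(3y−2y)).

1 1 9841/10000
2 2 9719/10000
3 3 4709/5000
4 4 1157/1250
5 5 9077/10000
f(2y,3y) = ((9719/10000)/(4709/5000) − 1)/(1) = 301/9418 ≈ 3.1960%

step 1 [1y] zero: DF = P = 9841/10000 ≈ 0.984100
step 2 [2y] zero: DF = P = 9719/10000 ≈ 0.971900
step 3 [3y] zero: DF = P = 4709/5000 ≈ 0.941800
step 4 [4y] bond c/1=1/80: DF=(389357/400000 − 1/80·(0.984100+0.971900+0.941800))/(1+1/80) = 1157/1250 ≈ 0.925600
step 5 [5y] swap r/1=923/47311: DF=(1 − 923/47311·(0.984100+0.971900+0.941800+0.925600))/(1+923/47311) = 9077/10000 ≈ 0.907700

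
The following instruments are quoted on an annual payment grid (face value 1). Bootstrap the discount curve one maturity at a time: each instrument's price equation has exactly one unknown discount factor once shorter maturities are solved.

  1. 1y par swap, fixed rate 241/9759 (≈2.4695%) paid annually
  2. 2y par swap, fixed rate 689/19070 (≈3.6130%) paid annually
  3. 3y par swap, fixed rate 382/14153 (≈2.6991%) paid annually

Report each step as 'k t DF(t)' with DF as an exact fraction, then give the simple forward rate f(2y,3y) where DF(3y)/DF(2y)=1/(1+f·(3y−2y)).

step 1 [1y] swap r/1=241/9759: DF=(1 − 241/9759·(0))/(1+241/9759) = 9759/10000 ≈ 0.975900
step 2 [2y] swap r/1=689/19070: DF=(1 − 689/19070·(0.975900))/(1+689/19070) = 9311/10000 ≈ 0.931100
step 3 [3y] swap r/1=382/14153: DF=(1 − 382/14153·(0.975900+0.931100))/(1+382/14153) = 2309/2500 ≈ 0.923600

1 1 9759/10000
2 2 9311/10000
3 3 2309/2500
f(2y,3y) = ((9311/10000)/(2309/2500) − 1)/(1) = 75/9236 ≈ 0.8120%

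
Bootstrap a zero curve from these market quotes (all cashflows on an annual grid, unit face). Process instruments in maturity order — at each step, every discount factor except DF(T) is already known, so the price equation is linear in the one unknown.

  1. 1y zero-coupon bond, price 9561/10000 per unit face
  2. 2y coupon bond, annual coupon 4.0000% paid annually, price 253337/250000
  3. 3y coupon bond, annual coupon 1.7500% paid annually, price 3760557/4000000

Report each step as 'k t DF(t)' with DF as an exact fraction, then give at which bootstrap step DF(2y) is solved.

step 1 [1y] zero: DF = P = 9561/10000 ≈ 0.956100
step 2 [2y] bond c/1=1/25: DF=(253337/250000 − 1/25·(0.956100))/(1+1/25) = 586/625 ≈ 0.937600
step 3 [3y] bond c/1=7/400: DF=(3760557/4000000 − 7/400·(0.956100+0.937600))/(1+7/400) = 4457/5000 ≈ 0.891400

1 1 9561/10000
2 2 586/625
3 3 4457/5000
DF(2y) is solved at step 2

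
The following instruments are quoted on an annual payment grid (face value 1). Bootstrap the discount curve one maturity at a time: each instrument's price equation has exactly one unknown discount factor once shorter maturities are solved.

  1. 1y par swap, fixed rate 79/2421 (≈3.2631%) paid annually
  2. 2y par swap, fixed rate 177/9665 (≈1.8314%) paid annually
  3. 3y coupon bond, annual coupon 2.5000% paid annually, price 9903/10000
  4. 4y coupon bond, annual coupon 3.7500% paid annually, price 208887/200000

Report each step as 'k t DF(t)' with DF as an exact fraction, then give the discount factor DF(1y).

step 1 [1y] swap r/1=79/2421: DF=(1 − 79/2421·(0))/(1+79/2421) = 2421/2500 ≈ 0.968400
step 2 [2y] swap r/1=177/9665: DF=(1 − 177/9665·(0.968400))/(1+177/9665) = 4823/5000 ≈ 0.964600
step 3 [3y] bond c/1=1/40: DF=(9903/10000 − 1/40·(0.968400+0.964600))/(1+1/40) = 919/1000 ≈ 0.919000
step 4 [4y] bond c/1=3/80: DF=(208887/200000 − 3/80·(0.968400+0.964600+0.919000))/(1+3/80) = 2259/2500 ≈ 0.903600

1 1 2421/2500
2 2 4823/5000
3 3 919/1000
4 4 2259/2500
DF(1y) = 2421/2500 ≈ 0.968400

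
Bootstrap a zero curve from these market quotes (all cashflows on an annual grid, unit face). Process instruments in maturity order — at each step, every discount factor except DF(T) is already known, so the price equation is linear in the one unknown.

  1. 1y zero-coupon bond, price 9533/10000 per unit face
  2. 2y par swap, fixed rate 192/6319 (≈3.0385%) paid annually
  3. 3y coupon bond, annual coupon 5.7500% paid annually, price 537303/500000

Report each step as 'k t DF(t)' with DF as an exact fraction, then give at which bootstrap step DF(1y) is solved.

1 1 9533/10000
2 2 589/625
3 3 9131/10000
DF(1y) is solved at step 1

step 1 [1y] zero: DF = P = 9533/10000 ≈ 0.953300
step 2 [2y] swap r/1=192/6319: DF=(1 − 192/6319·(0.953300))/(1+192/6319) = 589/625 ≈ 0.942400
step 3 [3y] bond c/1=23/400: DF=(537303/500000 − 23/400·(0.953300+0.942400))/(1+23/400) = 9131/10000 ≈ 0.913100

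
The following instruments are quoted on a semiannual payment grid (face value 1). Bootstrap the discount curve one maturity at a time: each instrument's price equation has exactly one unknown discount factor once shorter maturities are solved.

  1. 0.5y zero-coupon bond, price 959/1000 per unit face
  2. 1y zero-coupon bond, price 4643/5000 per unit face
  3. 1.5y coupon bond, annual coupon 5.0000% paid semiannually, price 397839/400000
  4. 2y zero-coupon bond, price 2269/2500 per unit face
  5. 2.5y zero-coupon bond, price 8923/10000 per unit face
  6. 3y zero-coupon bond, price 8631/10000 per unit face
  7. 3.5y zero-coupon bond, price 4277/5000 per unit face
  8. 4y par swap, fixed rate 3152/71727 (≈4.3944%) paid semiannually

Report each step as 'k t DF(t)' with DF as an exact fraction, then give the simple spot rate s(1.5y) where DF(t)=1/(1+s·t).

1 1/2 959/1000
2 1 4643/5000
3 3/2 9243/10000
4 2 2269/2500
5 5/2 8923/10000
6 3 8631/10000
7 7/2 4277/5000
8 4 1053/1250
s(1.5y) = (1/(9243/10000) − 1)/(3/2) = 1514/27729 ≈ 5.4600%

step 1 [0.5y] zero: DF = P = 959/1000 ≈ 0.959000
step 2 [1y] zero: DF = P = 4643/5000 ≈ 0.928600
step 3 [1.5y] bond c/2=1/40: DF=(397839/400000 − 1/40·(0.959000+0.928600))/(1+1/40) = 9243/10000 ≈ 0.924300
step 4 [2y] zero: DF = P = 2269/2500 ≈ 0.907600
step 5 [2.5y] zero: DF = P = 8923/10000 ≈ 0.892300
step 6 [3y] zero: DF = P = 8631/10000 ≈ 0.863100
step 7 [3.5y] zero: DF = P = 4277/5000 ≈ 0.855400
step 8 [4y] swap r/2=1576/71727: DF=(1 − 1576/71727·(0.959000+0.928600+0.924300+0.907600+0.892300+0.863100+0.855400))/(1+1576/71727) = 1053/1250 ≈ 0.842400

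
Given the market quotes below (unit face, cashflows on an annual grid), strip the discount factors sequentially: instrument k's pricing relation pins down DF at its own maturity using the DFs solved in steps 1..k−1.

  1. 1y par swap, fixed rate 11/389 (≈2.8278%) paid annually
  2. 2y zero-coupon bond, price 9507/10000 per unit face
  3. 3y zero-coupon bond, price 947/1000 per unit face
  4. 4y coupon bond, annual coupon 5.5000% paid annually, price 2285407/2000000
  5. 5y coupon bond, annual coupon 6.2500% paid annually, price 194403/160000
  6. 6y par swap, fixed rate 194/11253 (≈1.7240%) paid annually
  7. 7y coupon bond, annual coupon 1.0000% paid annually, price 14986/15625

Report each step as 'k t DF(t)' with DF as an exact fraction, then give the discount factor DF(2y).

step 1 [1y] swap r/1=11/389: DF=(1 − 11/389·(0))/(1+11/389) = 389/400 ≈ 0.972500
step 2 [2y] zero: DF = P = 9507/10000 ≈ 0.950700
step 3 [3y] zero: DF = P = 947/1000 ≈ 0.947000
step 4 [4y] bond c/1=11/200: DF=(2285407/2000000 − 11/200·(0.972500+0.950700+0.947000))/(1+11/200) = 1867/2000 ≈ 0.933500
step 5 [5y] bond c/1=1/16: DF=(194403/160000 − 1/16·(0.972500+0.950700+0.947000+0.933500))/(1+1/16) = 4599/5000 ≈ 0.919800
step 6 [6y] swap r/1=194/11253: DF=(1 − 194/11253·(0.972500+0.950700+0.947000+0.933500+0.919800))/(1+194/11253) = 903/1000 ≈ 0.903000
step 7 [7y] bond c/1=1/100: DF=(14986/15625 − 1/100·(0.972500+0.950700+0.947000+0.933500+0.919800+0.903000))/(1+1/100) = 8939/10000 ≈ 0.893900

1 1 389/400
2 2 9507/10000
3 3 947/1000
4 4 1867/2000
5 5 4599/5000
6 6 903/1000
7 7 8939/10000
DF(2y) = 9507/10000 ≈ 0.950700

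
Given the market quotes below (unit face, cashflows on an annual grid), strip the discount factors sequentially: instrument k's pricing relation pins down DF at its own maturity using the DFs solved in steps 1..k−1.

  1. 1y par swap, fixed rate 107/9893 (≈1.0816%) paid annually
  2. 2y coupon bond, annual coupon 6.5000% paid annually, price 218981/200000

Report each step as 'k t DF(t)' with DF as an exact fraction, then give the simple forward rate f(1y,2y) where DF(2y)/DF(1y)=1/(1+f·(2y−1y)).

1 1 9893/10000
2 2 9677/10000
f(1y,2y) = ((9893/10000)/(9677/10000) − 1)/(1) = 216/9677 ≈ 2.2321%

step 1 [1y] swap r/1=107/9893: DF=(1 − 107/9893·(0))/(1+107/9893) = 9893/10000 ≈ 0.989300
step 2 [2y] bond c/1=13/200: DF=(218981/200000 − 13/200·(0.989300))/(1+13/200) = 9677/10000 ≈ 0.967700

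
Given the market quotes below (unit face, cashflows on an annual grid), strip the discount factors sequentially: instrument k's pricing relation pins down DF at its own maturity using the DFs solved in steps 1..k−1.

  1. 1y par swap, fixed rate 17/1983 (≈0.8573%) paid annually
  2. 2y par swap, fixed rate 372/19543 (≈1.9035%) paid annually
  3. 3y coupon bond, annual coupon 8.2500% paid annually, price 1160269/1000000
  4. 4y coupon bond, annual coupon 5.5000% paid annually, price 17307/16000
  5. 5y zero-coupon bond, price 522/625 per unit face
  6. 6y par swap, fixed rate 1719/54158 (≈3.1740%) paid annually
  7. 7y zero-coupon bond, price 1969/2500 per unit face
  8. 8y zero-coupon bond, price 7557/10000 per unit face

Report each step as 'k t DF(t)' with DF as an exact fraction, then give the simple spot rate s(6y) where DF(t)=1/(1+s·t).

1 1 1983/2000
2 2 2407/2500
3 3 9229/10000
4 4 8753/10000
5 5 522/625
6 6 8281/10000
7 7 1969/2500
8 8 7557/10000
s(6y) = (1/(8281/10000) − 1)/(6) = 573/16562 ≈ 3.4597%

step 1 [1y] swap r/1=17/1983: DF=(1 − 17/1983·(0))/(1+17/1983) = 1983/2000 ≈ 0.991500
step 2 [2y] swap r/1=372/19543: DF=(1 − 372/19543·(0.991500))/(1+372/19543) = 2407/2500 ≈ 0.962800
step 3 [3y] bond c/1=33/400: DF=(1160269/1000000 − 33/400·(0.991500+0.962800))/(1+33/400) = 9229/10000 ≈ 0.922900
step 4 [4y] bond c/1=11/200: DF=(17307/16000 − 11/200·(0.991500+0.962800+0.922900))/(1+11/200) = 8753/10000 ≈ 0.875300
step 5 [5y] zero: DF = P = 522/625 ≈ 0.835200
step 6 [6y] swap r/1=1719/54158: DF=(1 − 1719/54158·(0.991500+0.962800+0.922900+0.875300+0.835200))/(1+1719/54158) = 8281/10000 ≈ 0.828100
step 7 [7y] zero: DF = P = 1969/2500 ≈ 0.787600
step 8 [8y] zero: DF = P = 7557/10000 ≈ 0.755700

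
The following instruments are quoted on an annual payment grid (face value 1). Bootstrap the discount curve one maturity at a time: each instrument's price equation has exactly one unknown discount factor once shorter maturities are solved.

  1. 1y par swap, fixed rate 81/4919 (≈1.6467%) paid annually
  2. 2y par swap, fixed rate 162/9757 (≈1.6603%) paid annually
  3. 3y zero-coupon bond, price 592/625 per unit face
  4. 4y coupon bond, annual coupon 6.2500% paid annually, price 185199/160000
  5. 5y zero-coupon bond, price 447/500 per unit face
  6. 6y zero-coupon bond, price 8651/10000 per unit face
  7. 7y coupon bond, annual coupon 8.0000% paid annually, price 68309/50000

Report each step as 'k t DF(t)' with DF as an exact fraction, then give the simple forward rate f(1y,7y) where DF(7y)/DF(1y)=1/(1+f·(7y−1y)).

step 1 [1y] swap r/1=81/4919: DF=(1 − 81/4919·(0))/(1+81/4919) = 4919/5000 ≈ 0.983800
step 2 [2y] swap r/1=162/9757: DF=(1 − 162/9757·(0.983800))/(1+162/9757) = 2419/2500 ≈ 0.967600
step 3 [3y] zero: DF = P = 592/625 ≈ 0.947200
step 4 [4y] bond c/1=1/16: DF=(185199/160000 − 1/16·(0.983800+0.967600+0.947200))/(1+1/16) = 9189/10000 ≈ 0.918900
step 5 [5y] zero: DF = P = 447/500 ≈ 0.894000
step 6 [6y] zero: DF = P = 8651/10000 ≈ 0.865100
step 7 [7y] bond c/1=2/25: DF=(68309/50000 − 2/25·(0.983800+0.967600+0.947200+0.918900+0.894000+0.865100))/(1+2/25) = 8519/10000 ≈ 0.851900

1 1 4919/5000
2 2 2419/2500
3 3 592/625
4 4 9189/10000
5 5 447/500
6 6 8651/10000
7 7 8519/10000
f(1y,7y) = ((4919/5000)/(8519/10000) − 1)/(6) = 1319/51114 ≈ 2.5805%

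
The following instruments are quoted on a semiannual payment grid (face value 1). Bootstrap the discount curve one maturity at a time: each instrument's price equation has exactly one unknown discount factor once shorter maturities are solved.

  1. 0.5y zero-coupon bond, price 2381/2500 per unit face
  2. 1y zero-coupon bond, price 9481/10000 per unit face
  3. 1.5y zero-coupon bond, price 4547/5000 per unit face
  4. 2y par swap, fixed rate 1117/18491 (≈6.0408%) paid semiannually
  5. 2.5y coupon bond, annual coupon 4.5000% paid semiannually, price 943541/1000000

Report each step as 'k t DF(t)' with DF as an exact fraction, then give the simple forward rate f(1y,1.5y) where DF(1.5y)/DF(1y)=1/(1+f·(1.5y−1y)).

step 1 [0.5y] zero: DF = P = 2381/2500 ≈ 0.952400
step 2 [1y] zero: DF = P = 9481/10000 ≈ 0.948100
step 3 [1.5y] zero: DF = P = 4547/5000 ≈ 0.909400
step 4 [2y] swap r/2=1117/36982: DF=(1 − 1117/36982·(0.952400+0.948100+0.909400))/(1+1117/36982) = 8883/10000 ≈ 0.888300
step 5 [2.5y] bond c/2=9/400: DF=(943541/1000000 − 9/400·(0.952400+0.948100+0.909400+0.888300))/(1+9/400) = 4207/5000 ≈ 0.841400

1 1/2 2381/2500
2 1 9481/10000
3 3/2 4547/5000
4 2 8883/10000
5 5/2 4207/5000
f(1y,1.5y) = ((9481/10000)/(4547/5000) − 1)/(1/2) = 387/4547 ≈ 8.5111%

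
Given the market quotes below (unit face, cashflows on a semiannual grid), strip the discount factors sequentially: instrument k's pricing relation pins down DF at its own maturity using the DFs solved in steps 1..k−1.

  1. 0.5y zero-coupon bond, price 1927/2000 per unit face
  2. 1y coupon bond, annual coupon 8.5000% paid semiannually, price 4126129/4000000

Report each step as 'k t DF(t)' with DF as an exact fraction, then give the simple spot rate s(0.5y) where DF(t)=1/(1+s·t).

step 1 [0.5y] zero: DF = P = 1927/2000 ≈ 0.963500
step 2 [1y] bond c/2=17/400: DF=(4126129/4000000 − 17/400·(0.963500))/(1+17/400) = 4751/5000 ≈ 0.950200

1 1/2 1927/2000
2 1 4751/5000
s(0.5y) = (1/(1927/2000) − 1)/(1/2) = 146/1927 ≈ 7.5765%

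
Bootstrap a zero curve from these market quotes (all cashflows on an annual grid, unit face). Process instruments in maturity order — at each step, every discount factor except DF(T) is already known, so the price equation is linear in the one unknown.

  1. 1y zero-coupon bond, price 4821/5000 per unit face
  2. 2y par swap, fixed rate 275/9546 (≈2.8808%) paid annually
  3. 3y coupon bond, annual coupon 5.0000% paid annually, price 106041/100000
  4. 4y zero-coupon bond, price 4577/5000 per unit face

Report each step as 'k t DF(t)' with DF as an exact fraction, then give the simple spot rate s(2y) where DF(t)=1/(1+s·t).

1 1 4821/5000
2 2 189/200
3 3 919/1000
4 4 4577/5000
s(2y) = (1/(189/200) − 1)/(2) = 11/378 ≈ 2.9101%

step 1 [1y] zero: DF = P = 4821/5000 ≈ 0.964200
step 2 [2y] swap r/1=275/9546: DF=(1 − 275/9546·(0.964200))/(1+275/9546) = 189/200 ≈ 0.945000
step 3 [3y] bond c/1=1/20: DF=(106041/100000 − 1/20·(0.964200+0.945000))/(1+1/20) = 919/1000 ≈ 0.919000
step 4 [4y] zero: DF = P = 4577/5000 ≈ 0.915400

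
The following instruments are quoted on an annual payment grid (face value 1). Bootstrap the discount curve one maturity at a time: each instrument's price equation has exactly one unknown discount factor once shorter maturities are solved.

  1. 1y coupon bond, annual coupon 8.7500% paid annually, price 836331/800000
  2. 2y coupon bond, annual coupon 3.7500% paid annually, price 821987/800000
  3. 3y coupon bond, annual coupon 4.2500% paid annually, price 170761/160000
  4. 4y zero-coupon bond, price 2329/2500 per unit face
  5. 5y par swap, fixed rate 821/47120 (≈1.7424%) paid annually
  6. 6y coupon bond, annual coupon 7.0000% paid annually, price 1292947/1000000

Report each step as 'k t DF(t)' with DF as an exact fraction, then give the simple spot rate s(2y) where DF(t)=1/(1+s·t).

step 1 [1y] bond c/1=7/80: DF=(836331/800000 − 7/80·(0))/(1+7/80) = 9613/10000 ≈ 0.961300
step 2 [2y] bond c/1=3/80: DF=(821987/800000 − 3/80·(0.961300))/(1+3/80) = 2389/2500 ≈ 0.955600
step 3 [3y] bond c/1=17/400: DF=(170761/160000 − 17/400·(0.961300+0.955600))/(1+17/400) = 591/625 ≈ 0.945600
step 4 [4y] zero: DF = P = 2329/2500 ≈ 0.931600
step 5 [5y] swap r/1=821/47120: DF=(1 − 821/47120·(0.961300+0.955600+0.945600+0.931600))/(1+821/47120) = 9179/10000 ≈ 0.917900
step 6 [6y] bond c/1=7/100: DF=(1292947/1000000 − 7/100·(0.961300+0.955600+0.945600+0.931600+0.917900))/(1+7/100) = 9001/10000 ≈ 0.900100

1 1 9613/10000
2 2 2389/2500
3 3 591/625
4 4 2329/2500
5 5 9179/10000
6 6 9001/10000
s(2y) = (1/(2389/2500) − 1)/(2) = 111/4778 ≈ 2.3231%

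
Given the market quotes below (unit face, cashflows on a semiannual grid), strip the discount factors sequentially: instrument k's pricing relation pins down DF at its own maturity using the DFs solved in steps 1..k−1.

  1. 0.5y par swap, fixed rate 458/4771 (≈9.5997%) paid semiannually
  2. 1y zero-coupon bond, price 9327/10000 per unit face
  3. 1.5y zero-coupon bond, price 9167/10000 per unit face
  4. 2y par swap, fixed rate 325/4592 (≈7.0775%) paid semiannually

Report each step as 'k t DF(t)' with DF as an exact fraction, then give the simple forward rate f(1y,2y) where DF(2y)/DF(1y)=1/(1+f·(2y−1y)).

1 1/2 4771/5000
2 1 9327/10000
3 3/2 9167/10000
4 2 87/100
f(1y,2y) = ((9327/10000)/(87/100) − 1)/(1) = 209/2900 ≈ 7.2069%

step 1 [0.5y] swap r/2=229/4771: DF=(1 − 229/4771·(0))/(1+229/4771) = 4771/5000 ≈ 0.954200
step 2 [1y] zero: DF = P = 9327/10000 ≈ 0.932700
step 3 [1.5y] zero: DF = P = 9167/10000 ≈ 0.916700
step 4 [2y] swap r/2=325/9184: DF=(1 − 325/9184·(0.954200+0.932700+0.916700))/(1+325/9184) = 87/100 ≈ 0.870000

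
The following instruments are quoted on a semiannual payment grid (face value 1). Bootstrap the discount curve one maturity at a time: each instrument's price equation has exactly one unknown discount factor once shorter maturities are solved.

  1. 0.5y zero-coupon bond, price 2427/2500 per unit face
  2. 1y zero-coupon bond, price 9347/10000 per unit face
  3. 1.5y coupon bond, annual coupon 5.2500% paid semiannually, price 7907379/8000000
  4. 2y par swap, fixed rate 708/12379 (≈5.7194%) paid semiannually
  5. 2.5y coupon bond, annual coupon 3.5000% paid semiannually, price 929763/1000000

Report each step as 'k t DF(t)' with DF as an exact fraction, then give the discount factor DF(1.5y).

1 1/2 2427/2500
2 1 9347/10000
3 3/2 1143/1250
4 2 4469/5000
5 5/2 8499/10000
DF(1.5y) = 1143/1250 ≈ 0.914400

step 1 [0.5y] zero: DF = P = 2427/2500 ≈ 0.970800
step 2 [1y] zero: DF = P = 9347/10000 ≈ 0.934700
step 3 [1.5y] bond c/2=21/800: DF=(7907379/8000000 − 21/800·(0.970800+0.934700))/(1+21/800) = 1143/1250 ≈ 0.914400
step 4 [2y] swap r/2=354/12379: DF=(1 − 354/12379·(0.970800+0.934700+0.914400))/(1+354/12379) = 4469/5000 ≈ 0.893800
step 5 [2.5y] bond c/2=7/400: DF=(929763/1000000 − 7/400·(0.970800+0.934700+0.914400+0.893800))/(1+7/400) = 8499/10000 ≈ 0.849900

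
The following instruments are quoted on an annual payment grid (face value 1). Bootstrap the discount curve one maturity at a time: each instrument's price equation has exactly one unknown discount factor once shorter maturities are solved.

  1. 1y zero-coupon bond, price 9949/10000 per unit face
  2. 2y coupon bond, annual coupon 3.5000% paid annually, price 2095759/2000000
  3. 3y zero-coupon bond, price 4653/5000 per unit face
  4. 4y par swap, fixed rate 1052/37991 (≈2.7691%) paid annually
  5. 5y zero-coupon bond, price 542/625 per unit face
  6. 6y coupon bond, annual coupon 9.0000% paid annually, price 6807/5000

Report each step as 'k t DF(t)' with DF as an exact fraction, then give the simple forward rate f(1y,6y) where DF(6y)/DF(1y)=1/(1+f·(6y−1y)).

step 1 [1y] zero: DF = P = 9949/10000 ≈ 0.994900
step 2 [2y] bond c/1=7/200: DF=(2095759/2000000 − 7/200·(0.994900))/(1+7/200) = 2447/2500 ≈ 0.978800
step 3 [3y] zero: DF = P = 4653/5000 ≈ 0.930600
step 4 [4y] swap r/1=1052/37991: DF=(1 − 1052/37991·(0.994900+0.978800+0.930600))/(1+1052/37991) = 2237/2500 ≈ 0.894800
step 5 [5y] zero: DF = P = 542/625 ≈ 0.867200
step 6 [6y] bond c/1=9/100: DF=(6807/5000 − 9/100·(0.994900+0.978800+0.930600+0.894800+0.867200))/(1+9/100) = 8637/10000 ≈ 0.863700

1 1 9949/10000
2 2 2447/2500
3 3 4653/5000
4 4 2237/2500
5 5 542/625
6 6 8637/10000
f(1y,6y) = ((9949/10000)/(8637/10000) − 1)/(5) = 1312/43185 ≈ 3.0381%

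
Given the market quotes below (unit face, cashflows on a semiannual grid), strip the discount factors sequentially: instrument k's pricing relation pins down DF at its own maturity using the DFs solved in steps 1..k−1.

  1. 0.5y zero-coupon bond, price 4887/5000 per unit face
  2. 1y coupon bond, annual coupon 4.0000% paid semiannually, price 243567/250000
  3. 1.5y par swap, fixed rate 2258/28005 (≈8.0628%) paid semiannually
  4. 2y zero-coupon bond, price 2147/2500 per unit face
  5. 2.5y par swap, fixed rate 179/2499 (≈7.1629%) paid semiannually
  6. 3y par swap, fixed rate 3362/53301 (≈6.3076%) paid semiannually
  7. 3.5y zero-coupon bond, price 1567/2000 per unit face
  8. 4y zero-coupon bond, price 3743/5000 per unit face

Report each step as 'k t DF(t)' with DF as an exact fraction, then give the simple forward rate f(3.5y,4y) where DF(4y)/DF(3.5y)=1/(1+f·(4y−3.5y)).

step 1 [0.5y] zero: DF = P = 4887/5000 ≈ 0.977400
step 2 [1y] bond c/2=1/50: DF=(243567/250000 − 1/50·(0.977400))/(1+1/50) = 117/125 ≈ 0.936000
step 3 [1.5y] swap r/2=1129/28005: DF=(1 − 1129/28005·(0.977400+0.936000))/(1+1129/28005) = 8871/10000 ≈ 0.887100
step 4 [2y] zero: DF = P = 2147/2500 ≈ 0.858800
step 5 [2.5y] swap r/2=179/4998: DF=(1 − 179/4998·(0.977400+0.936000+0.887100+0.858800))/(1+179/4998) = 8389/10000 ≈ 0.838900
step 6 [3y] swap r/2=1681/53301: DF=(1 − 1681/53301·(0.977400+0.936000+0.887100+0.858800+0.838900))/(1+1681/53301) = 8319/10000 ≈ 0.831900
step 7 [3.5y] zero: DF = P = 1567/2000 ≈ 0.783500
step 8 [4y] zero: DF = P = 3743/5000 ≈ 0.748600

1 1/2 4887/5000
2 1 117/125
3 3/2 8871/10000
4 2 2147/2500
5 5/2 8389/10000
6 3 8319/10000
7 7/2 1567/2000
8 4 3743/5000
f(3.5y,4y) = ((1567/2000)/(3743/5000) − 1)/(1/2) = 349/3743 ≈ 9.3241%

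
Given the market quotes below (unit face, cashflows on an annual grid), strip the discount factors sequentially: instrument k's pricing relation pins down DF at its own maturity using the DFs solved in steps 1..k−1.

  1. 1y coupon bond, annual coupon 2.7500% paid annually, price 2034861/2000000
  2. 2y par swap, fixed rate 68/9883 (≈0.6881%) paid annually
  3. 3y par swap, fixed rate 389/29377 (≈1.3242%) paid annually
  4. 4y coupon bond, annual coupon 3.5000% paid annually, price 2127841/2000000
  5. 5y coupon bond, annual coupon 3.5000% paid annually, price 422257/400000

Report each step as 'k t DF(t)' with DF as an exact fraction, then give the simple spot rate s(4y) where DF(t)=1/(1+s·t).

1 1 4951/5000
2 2 1233/1250
3 3 9611/10000
4 4 4643/5000
5 5 2223/2500
s(4y) = (1/(4643/5000) − 1)/(4) = 357/18572 ≈ 1.9222%

step 1 [1y] bond c/1=11/400: DF=(2034861/2000000 − 11/400·(0))/(1+11/400) = 4951/5000 ≈ 0.990200
step 2 [2y] swap r/1=68/9883: DF=(1 − 68/9883·(0.990200))/(1+68/9883) = 1233/1250 ≈ 0.986400
step 3 [3y] swap r/1=389/29377: DF=(1 − 389/29377·(0.990200+0.986400))/(1+389/29377) = 9611/10000 ≈ 0.961100
step 4 [4y] bond c/1=7/200: DF=(2127841/2000000 − 7/200·(0.990200+0.986400+0.961100))/(1+7/200) = 4643/5000 ≈ 0.928600
step 5 [5y] bond c/1=7/200: DF=(422257/400000 − 7/200·(0.990200+0.986400+0.961100+0.928600))/(1+7/200) = 2223/2500 ≈ 0.889200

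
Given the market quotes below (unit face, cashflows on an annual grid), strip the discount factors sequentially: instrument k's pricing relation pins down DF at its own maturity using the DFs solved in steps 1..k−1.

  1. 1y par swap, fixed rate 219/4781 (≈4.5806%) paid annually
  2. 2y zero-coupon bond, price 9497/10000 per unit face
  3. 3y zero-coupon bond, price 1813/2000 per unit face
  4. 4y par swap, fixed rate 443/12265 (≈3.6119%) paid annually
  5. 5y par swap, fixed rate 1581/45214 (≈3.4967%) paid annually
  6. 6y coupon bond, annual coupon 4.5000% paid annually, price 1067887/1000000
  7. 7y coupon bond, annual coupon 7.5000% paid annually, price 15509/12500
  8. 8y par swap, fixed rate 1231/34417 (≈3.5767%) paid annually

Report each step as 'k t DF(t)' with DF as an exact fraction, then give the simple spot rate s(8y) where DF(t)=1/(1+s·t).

1 1 4781/5000
2 2 9497/10000
3 3 1813/2000
4 4 8671/10000
5 5 8419/10000
6 6 517/625
7 7 781/1000
8 8 3769/5000
s(8y) = (1/(3769/5000) − 1)/(8) = 1231/30152 ≈ 4.0826%

step 1 [1y] swap r/1=219/4781: DF=(1 − 219/4781·(0))/(1+219/4781) = 4781/5000 ≈ 0.956200
step 2 [2y] zero: DF = P = 9497/10000 ≈ 0.949700
step 3 [3y] zero: DF = P = 1813/2000 ≈ 0.906500
step 4 [4y] swap r/1=443/12265: DF=(1 − 443/12265·(0.956200+0.949700+0.906500))/(1+443/12265) = 8671/10000 ≈ 0.867100
step 5 [5y] swap r/1=1581/45214: DF=(1 − 1581/45214·(0.956200+0.949700+0.906500+0.867100))/(1+1581/45214) = 8419/10000 ≈ 0.841900
step 6 [6y] bond c/1=9/200: DF=(1067887/1000000 − 9/200·(0.956200+0.949700+0.906500+0.867100+0.841900))/(1+9/200) = 517/625 ≈ 0.827200
step 7 [7y] bond c/1=3/40: DF=(15509/12500 − 3/40·(0.956200+0.949700+0.906500+0.867100+0.841900+0.827200))/(1+3/40) = 781/1000 ≈ 0.781000
step 8 [8y] swap r/1=1231/34417: DF=(1 − 1231/34417·(0.956200+0.949700+0.906500+0.867100+0.841900+0.827200+0.781000))/(1+1231/34417) = 3769/5000 ≈ 0.753800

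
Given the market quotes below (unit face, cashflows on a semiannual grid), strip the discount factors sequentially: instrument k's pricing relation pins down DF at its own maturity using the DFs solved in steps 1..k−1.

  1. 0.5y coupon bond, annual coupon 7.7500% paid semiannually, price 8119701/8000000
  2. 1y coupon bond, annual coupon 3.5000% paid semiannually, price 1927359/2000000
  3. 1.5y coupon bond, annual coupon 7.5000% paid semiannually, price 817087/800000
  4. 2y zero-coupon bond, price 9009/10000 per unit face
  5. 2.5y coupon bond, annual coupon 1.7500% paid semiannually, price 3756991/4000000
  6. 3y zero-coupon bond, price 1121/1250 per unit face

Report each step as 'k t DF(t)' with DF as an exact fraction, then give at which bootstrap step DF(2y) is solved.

step 1 [0.5y] bond c/2=31/800: DF=(8119701/8000000 − 31/800·(0))/(1+31/800) = 9771/10000 ≈ 0.977100
step 2 [1y] bond c/2=7/400: DF=(1927359/2000000 − 7/400·(0.977100))/(1+7/400) = 9303/10000 ≈ 0.930300
step 3 [1.5y] bond c/2=3/80: DF=(817087/800000 − 3/80·(0.977100+0.930300))/(1+3/80) = 1831/2000 ≈ 0.915500
step 4 [2y] zero: DF = P = 9009/10000 ≈ 0.900900
step 5 [2.5y] bond c/2=7/800: DF=(3756991/4000000 − 7/800·(0.977100+0.930300+0.915500+0.900900))/(1+7/800) = 2247/2500 ≈ 0.898800
step 6 [3y] zero: DF = P = 1121/1250 ≈ 0.896800

1 1/2 9771/10000
2 1 9303/10000
3 3/2 1831/2000
4 2 9009/10000
5 5/2 2247/2500
6 3 1121/1250
DF(2y) is solved at step 4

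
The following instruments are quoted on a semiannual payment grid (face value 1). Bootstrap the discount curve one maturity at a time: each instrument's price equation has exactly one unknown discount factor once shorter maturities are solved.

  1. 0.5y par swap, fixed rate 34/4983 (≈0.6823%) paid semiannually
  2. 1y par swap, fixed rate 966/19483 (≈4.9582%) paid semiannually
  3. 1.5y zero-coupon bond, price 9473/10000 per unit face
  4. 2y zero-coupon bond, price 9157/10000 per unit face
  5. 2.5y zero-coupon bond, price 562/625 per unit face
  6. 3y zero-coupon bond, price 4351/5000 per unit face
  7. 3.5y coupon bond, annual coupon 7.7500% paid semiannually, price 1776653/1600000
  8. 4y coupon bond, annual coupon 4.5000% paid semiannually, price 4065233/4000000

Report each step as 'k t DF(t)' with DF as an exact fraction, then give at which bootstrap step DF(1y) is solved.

1 1/2 4983/5000
2 1 9517/10000
3 3/2 9473/10000
4 2 9157/10000
5 5/2 562/625
6 3 4351/5000
7 7/2 538/625
8 4 4261/5000
DF(1y) is solved at step 2

step 1 [0.5y] swap r/2=17/4983: DF=(1 − 17/4983·(0))/(1+17/4983) = 4983/5000 ≈ 0.996600
step 2 [1y] swap r/2=483/19483: DF=(1 − 483/19483·(0.996600))/(1+483/19483) = 9517/10000 ≈ 0.951700
step 3 [1.5y] zero: DF = P = 9473/10000 ≈ 0.947300
step 4 [2y] zero: DF = P = 9157/10000 ≈ 0.915700
step 5 [2.5y] zero: DF = P = 562/625 ≈ 0.899200
step 6 [3y] zero: DF = P = 4351/5000 ≈ 0.870200
step 7 [3.5y] bond c/2=31/800: DF=(1776653/1600000 − 31/800·(0.996600+0.951700+0.947300+0.915700+0.899200+0.870200))/(1+31/800) = 538/625 ≈ 0.860800
step 8 [4y] bond c/2=9/400: DF=(4065233/4000000 − 9/400·(0.996600+0.951700+0.947300+0.915700+0.899200+0.870200+0.860800))/(1+9/400) = 4261/5000 ≈ 0.852200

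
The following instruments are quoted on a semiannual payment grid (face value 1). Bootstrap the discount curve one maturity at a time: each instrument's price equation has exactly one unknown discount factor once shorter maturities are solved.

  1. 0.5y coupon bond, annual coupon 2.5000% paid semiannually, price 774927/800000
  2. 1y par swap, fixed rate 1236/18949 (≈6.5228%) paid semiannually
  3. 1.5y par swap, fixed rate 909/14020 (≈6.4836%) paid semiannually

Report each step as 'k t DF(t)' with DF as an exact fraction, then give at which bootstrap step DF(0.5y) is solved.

1 1/2 9567/10000
2 1 4691/5000
3 3/2 9091/10000
DF(0.5y) is solved at step 1

step 1 [0.5y] bond c/2=1/80: DF=(774927/800000 − 1/80·(0))/(1+1/80) = 9567/10000 ≈ 0.956700
step 2 [1y] swap r/2=618/18949: DF=(1 − 618/18949·(0.956700))/(1+618/18949) = 4691/5000 ≈ 0.938200
step 3 [1.5y] swap r/2=909/28040: DF=(1 − 909/28040·(0.956700+0.938200))/(1+909/28040) = 9091/10000 ≈ 0.909100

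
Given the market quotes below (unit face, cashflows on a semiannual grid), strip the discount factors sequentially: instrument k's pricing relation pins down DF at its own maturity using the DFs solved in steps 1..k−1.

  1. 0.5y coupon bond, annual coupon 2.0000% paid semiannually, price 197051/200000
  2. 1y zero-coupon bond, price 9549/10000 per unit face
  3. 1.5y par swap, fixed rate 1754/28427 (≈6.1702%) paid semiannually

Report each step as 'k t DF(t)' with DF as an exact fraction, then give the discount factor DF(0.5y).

step 1 [0.5y] bond c/2=1/100: DF=(197051/200000 − 1/100·(0))/(1+1/100) = 1951/2000 ≈ 0.975500
step 2 [1y] zero: DF = P = 9549/10000 ≈ 0.954900
step 3 [1.5y] swap r/2=877/28427: DF=(1 − 877/28427·(0.975500+0.954900))/(1+877/28427) = 9123/10000 ≈ 0.912300

1 1/2 1951/2000
2 1 9549/10000
3 3/2 9123/10000
DF(0.5y) = 1951/2000 ≈ 0.975500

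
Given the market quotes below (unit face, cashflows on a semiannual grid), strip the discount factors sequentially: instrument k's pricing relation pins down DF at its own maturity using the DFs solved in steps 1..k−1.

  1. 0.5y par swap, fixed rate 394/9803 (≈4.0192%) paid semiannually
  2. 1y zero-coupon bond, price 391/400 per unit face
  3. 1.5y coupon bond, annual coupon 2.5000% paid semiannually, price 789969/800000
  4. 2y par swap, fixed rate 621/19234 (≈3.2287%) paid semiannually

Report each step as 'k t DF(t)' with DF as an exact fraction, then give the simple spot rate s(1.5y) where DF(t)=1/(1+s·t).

step 1 [0.5y] swap r/2=197/9803: DF=(1 − 197/9803·(0))/(1+197/9803) = 9803/10000 ≈ 0.980300
step 2 [1y] zero: DF = P = 391/400 ≈ 0.977500
step 3 [1.5y] bond c/2=1/80: DF=(789969/800000 − 1/80·(0.980300+0.977500))/(1+1/80) = 9511/10000 ≈ 0.951100
step 4 [2y] swap r/2=621/38468: DF=(1 − 621/38468·(0.980300+0.977500+0.951100))/(1+621/38468) = 9379/10000 ≈ 0.937900

1 1/2 9803/10000
2 1 391/400
3 3/2 9511/10000
4 2 9379/10000
s(1.5y) = (1/(9511/10000) − 1)/(3/2) = 326/9511 ≈ 3.4276%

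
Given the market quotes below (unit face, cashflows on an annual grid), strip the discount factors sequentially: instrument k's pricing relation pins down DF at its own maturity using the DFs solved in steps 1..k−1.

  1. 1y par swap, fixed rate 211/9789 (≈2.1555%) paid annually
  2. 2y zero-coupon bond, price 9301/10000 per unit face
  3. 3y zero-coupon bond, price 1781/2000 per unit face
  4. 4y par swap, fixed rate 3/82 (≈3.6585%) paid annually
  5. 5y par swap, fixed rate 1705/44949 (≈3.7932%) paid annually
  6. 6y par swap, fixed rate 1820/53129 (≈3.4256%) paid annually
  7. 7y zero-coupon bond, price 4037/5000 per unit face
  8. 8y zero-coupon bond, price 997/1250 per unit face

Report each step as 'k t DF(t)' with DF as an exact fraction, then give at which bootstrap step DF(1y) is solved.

step 1 [1y] swap r/1=211/9789: DF=(1 − 211/9789·(0))/(1+211/9789) = 9789/10000 ≈ 0.978900
step 2 [2y] zero: DF = P = 9301/10000 ≈ 0.930100
step 3 [3y] zero: DF = P = 1781/2000 ≈ 0.890500
step 4 [4y] swap r/1=3/82: DF=(1 − 3/82·(0.978900+0.930100+0.890500))/(1+3/82) = 8659/10000 ≈ 0.865900
step 5 [5y] swap r/1=1705/44949: DF=(1 − 1705/44949·(0.978900+0.930100+0.890500+0.865900))/(1+1705/44949) = 1659/2000 ≈ 0.829500
step 6 [6y] swap r/1=1820/53129: DF=(1 − 1820/53129·(0.978900+0.930100+0.890500+0.865900+0.829500))/(1+1820/53129) = 409/500 ≈ 0.818000
step 7 [7y] zero: DF = P = 4037/5000 ≈ 0.807400
step 8 [8y] zero: DF = P = 997/1250 ≈ 0.797600

1 1 9789/10000
2 2 9301/10000
3 3 1781/2000
4 4 8659/10000
5 5 1659/2000
6 6 409/500
7 7 4037/5000
8 8 997/1250
DF(1y) is solved at step 1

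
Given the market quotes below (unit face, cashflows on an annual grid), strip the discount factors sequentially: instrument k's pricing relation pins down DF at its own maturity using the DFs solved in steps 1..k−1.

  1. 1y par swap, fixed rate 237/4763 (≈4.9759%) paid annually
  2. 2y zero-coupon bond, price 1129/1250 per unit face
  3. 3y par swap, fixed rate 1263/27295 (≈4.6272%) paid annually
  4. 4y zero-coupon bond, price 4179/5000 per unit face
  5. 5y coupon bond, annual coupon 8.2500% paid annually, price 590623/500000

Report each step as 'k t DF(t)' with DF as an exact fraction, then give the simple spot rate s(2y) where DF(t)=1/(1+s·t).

step 1 [1y] swap r/1=237/4763: DF=(1 − 237/4763·(0))/(1+237/4763) = 4763/5000 ≈ 0.952600
step 2 [2y] zero: DF = P = 1129/1250 ≈ 0.903200
step 3 [3y] swap r/1=1263/27295: DF=(1 − 1263/27295·(0.952600+0.903200))/(1+1263/27295) = 8737/10000 ≈ 0.873700
step 4 [4y] zero: DF = P = 4179/5000 ≈ 0.835800
step 5 [5y] bond c/1=33/400: DF=(590623/500000 − 33/400·(0.952600+0.903200+0.873700+0.835800))/(1+33/400) = 1639/2000 ≈ 0.819500

1 1 4763/5000
2 2 1129/1250
3 3 8737/10000
4 4 4179/5000
5 5 1639/2000
s(2y) = (1/(1129/1250) − 1)/(2) = 121/2258 ≈ 5.3587%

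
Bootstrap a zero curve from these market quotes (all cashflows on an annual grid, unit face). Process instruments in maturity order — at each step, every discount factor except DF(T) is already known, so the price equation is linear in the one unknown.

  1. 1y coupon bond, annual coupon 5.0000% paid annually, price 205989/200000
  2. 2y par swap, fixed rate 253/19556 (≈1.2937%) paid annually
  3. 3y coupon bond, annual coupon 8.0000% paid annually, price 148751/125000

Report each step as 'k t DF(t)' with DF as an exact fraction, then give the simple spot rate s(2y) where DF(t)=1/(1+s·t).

step 1 [1y] bond c/1=1/20: DF=(205989/200000 − 1/20·(0))/(1+1/20) = 9809/10000 ≈ 0.980900
step 2 [2y] swap r/1=253/19556: DF=(1 − 253/19556·(0.980900))/(1+253/19556) = 9747/10000 ≈ 0.974700
step 3 [3y] bond c/1=2/25: DF=(148751/125000 − 2/25·(0.980900+0.974700))/(1+2/25) = 957/1000 ≈ 0.957000

1 1 9809/10000
2 2 9747/10000
3 3 957/1000
s(2y) = (1/(9747/10000) − 1)/(2) = 253/19494 ≈ 1.2978%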